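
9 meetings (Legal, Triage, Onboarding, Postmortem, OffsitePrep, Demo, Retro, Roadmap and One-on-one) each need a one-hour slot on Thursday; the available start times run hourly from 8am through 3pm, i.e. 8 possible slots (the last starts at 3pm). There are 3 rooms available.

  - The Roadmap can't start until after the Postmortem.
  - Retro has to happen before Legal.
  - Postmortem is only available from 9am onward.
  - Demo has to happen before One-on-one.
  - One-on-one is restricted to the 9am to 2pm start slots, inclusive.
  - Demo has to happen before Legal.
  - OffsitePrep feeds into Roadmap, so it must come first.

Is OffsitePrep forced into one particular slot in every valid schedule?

No

OffsitePrep can be 8am (e.g. Postmortem=9am; Legal=9am; Roadmap=10am; Triage=10am; Onboarding=10am; OffsitePrep=8am; Retro=8am; One-on-one=9am; Demo=8am) or 9am (e.g. Triage in 8am; OffsitePrep in 9am; Onboarding in 10am; Roadmap in 10am; Demo in 8am; One-on-one in 9am; Postmortem in 9am; Legal in 10am; Retro in 8am).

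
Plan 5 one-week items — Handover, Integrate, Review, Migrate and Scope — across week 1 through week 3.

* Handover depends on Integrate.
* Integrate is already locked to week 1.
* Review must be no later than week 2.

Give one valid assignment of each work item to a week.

Review -> week 1; Handover -> week 2; Scope -> week 1; Integrate -> week 1; Migrate -> week 1

Checking: Integrate(week 1) before Handover(week 2); Review=week 1 in [week 1,week 2]; Integrate=week 1 in [week 1,week 1].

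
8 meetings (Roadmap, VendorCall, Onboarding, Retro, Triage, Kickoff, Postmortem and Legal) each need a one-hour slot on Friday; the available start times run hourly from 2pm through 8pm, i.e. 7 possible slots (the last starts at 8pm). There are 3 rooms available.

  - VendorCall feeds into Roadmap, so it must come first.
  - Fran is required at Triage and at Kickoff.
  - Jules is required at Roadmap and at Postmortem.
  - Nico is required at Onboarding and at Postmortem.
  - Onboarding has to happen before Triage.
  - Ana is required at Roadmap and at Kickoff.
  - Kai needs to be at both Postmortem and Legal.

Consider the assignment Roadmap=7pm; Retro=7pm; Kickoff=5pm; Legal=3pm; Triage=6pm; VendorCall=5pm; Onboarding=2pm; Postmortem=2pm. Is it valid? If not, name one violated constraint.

Ana is required at Roadmap and at Kickoff — holds.
Kai needs to be at both Postmortem and Legal — holds.
Fran is required at Triage and at Kickoff — holds.
Nico is required at Onboarding and at Postmortem — violated.
VendorCall feeds into Roadmap, so it must come first — holds.
There are 3 rooms available — holds.
Jules is required at Roadmap and at Postmortem — holds.
Onboarding has to happen before Triage — holds.

No — it violates: Nico is required at Onboarding and at Postmortem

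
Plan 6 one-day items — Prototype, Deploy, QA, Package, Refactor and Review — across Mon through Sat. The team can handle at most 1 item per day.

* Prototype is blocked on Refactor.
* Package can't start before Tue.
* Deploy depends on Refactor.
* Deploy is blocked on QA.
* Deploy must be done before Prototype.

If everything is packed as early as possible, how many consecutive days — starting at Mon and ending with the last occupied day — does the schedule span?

6

The precedence chain requires at least 3 distinct days.
With at most 1 per day and 6 tasks, at least 6 days are needed.
6 works (last occupied day: Sat): for example Prototype -> Fri; Deploy -> Thu; Package -> Tue; Refactor -> Mon; QA -> Wed; Review -> Sat.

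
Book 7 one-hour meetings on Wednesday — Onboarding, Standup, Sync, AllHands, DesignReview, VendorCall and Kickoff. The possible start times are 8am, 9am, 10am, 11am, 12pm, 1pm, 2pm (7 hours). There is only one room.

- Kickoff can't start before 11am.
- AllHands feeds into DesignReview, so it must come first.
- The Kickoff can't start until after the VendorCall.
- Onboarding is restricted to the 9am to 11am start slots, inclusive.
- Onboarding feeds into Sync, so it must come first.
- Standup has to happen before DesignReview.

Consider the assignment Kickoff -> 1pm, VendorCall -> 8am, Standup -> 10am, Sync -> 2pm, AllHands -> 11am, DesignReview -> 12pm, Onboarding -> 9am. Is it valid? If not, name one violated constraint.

Yes

Onboarding feeds into Sync, so it must come first — holds.
Onboarding is restricted to the 9am to 11am start slots, inclusive — holds.
The Kickoff can't start until after the VendorCall — holds.
AllHands feeds into DesignReview, so it must come first — holds.
Kickoff can't start before 11am — holds.
There is only one room — holds.
Standup has to happen before DesignReview — holds.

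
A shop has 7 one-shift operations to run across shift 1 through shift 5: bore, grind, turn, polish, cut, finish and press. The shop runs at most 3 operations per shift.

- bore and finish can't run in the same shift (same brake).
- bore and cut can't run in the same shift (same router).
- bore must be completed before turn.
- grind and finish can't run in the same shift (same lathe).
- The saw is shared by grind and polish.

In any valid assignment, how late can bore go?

shift 4

Downstream work caps bore at shift 4.
bore at shift 4 is achievable: cut in shift 1, bore in shift 4, press in shift 1, polish in shift 2, grind in shift 1, turn in shift 5, finish in shift 2.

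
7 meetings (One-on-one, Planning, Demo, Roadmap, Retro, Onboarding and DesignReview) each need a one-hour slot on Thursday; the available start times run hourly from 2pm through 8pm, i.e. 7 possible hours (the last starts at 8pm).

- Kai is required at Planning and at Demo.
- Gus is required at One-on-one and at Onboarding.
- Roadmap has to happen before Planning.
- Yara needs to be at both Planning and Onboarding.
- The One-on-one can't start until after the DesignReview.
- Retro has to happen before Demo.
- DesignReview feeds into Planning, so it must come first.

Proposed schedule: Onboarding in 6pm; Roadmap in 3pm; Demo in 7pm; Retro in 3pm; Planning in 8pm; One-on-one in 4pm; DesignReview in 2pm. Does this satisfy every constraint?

Roadmap has to happen before Planning — holds.
Yara needs to be at both Planning and Onboarding — holds.
The One-on-one can't start until after the DesignReview — holds.
Gus is required at One-on-one and at Onboarding — holds.
DesignReview feeds into Planning, so it must come first — holds.
Kai is required at Planning and at Demo — holds.
Retro has to happen before Demo — holds.

Yes, all constraints hold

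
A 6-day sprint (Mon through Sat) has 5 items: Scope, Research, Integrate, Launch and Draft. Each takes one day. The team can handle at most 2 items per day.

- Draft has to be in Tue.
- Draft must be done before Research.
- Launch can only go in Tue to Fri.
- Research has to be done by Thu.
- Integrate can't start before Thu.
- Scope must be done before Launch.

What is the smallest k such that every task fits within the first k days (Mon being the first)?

4 days

The precedence chain requires at least 2 distinct days.
With at most 2 per day and 5 tasks, at least 3 days are needed.
Integrate can't be placed before Thu — that is day 4 counting from Mon — so the schedule must run through at least 4 days.
4 works (last occupied day: Thu): for example Launch in Tue, Scope in Mon, Draft in Tue, Integrate in Thu, Research in Wed.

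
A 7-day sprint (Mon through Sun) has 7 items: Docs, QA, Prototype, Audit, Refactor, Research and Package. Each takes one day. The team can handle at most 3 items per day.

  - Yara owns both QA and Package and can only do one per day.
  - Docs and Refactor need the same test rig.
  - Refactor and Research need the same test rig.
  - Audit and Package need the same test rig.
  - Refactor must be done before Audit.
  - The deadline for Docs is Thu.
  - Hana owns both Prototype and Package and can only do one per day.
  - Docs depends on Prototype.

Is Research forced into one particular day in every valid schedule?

No

Research can be Mon (e.g. Package=Tue; Audit=Thu; Prototype=Mon; Refactor=Wed; QA=Mon; Docs=Tue; Research=Mon) or Tue (e.g. Package in Wed, Audit in Tue, Prototype in Mon, Docs in Tue, Refactor in Mon, QA in Mon, Research in Tue).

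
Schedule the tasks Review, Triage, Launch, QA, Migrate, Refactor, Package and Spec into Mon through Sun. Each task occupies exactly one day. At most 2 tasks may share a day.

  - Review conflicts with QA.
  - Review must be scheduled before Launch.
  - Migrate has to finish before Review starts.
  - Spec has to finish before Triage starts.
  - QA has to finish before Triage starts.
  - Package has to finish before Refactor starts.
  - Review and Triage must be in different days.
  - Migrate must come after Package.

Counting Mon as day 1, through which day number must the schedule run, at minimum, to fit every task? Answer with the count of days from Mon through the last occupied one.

4

The precedence chain requires at least 4 distinct days.
With at most 2 per day and 8 tasks, at least 4 days are needed.
4 works (last occupied day: Thu): for example Triage in Thu; Launch in Thu; Review in Wed; Migrate in Tue; Refactor in Tue; Spec in Wed; Package in Mon; QA in Mon.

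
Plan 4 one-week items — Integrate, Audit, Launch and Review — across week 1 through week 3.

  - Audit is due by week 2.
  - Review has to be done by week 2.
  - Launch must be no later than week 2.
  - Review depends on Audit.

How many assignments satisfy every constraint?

6

Splitting on Integrate: it can be week 1 (2), week 2 (2), week 3 (2). Listing each branch's schedules as (Audit, Launch, Review) by week number:
Integrate=week 1: (1,1,2) (1,2,2) — 2.
Integrate=week 2: (1,1,2) (1,2,2) — 2.
Integrate=week 3: (1,1,2) (1,2,2) — 2.
Summing: 2 + 2 + 2 = 6.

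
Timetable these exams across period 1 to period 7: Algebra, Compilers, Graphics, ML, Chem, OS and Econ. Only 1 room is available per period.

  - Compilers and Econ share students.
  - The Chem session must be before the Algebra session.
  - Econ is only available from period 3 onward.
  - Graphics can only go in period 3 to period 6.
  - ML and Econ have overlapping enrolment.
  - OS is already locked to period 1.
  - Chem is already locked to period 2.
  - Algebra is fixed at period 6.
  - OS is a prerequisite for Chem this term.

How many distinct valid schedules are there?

Splitting on Compilers: it can be period 3 (4), period 4 (4), period 5 (4), period 7 (6). Listing each branch's schedules as (Algebra, Graphics, ML, Chem, OS, Econ) by period number:
Compilers=period 3: (6,4,5,2,1,7) (6,4,7,2,1,5) (6,5,4,2,1,7) (6,5,7,2,1,4) — 4.
Compilers=period 4: (6,3,5,2,1,7) (6,3,7,2,1,5) (6,5,3,2,1,7) (6,5,7,2,1,3) — 4.
Compilers=period 5: (6,3,4,2,1,7) (6,3,7,2,1,4) (6,4,3,2,1,7) (6,4,7,2,1,3) — 4.
Compilers=period 7: (6,3,4,2,1,5) (6,3,5,2,1,4) (6,4,3,2,1,5) (6,4,5,2,1,3) (6,5,3,2,1,4) (6,5,4,2,1,3) — 6.
Summing: 4 + 4 + 4 + 6 = 18.

18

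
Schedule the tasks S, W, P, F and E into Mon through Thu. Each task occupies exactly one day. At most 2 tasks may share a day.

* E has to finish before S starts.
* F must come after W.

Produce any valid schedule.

S in Tue, W in Mon, P in Wed, F in Tue, E in Mon

Checking: E(Mon) before S(Tue); W(Mon) before F(Tue); max 2 per day (cap 2).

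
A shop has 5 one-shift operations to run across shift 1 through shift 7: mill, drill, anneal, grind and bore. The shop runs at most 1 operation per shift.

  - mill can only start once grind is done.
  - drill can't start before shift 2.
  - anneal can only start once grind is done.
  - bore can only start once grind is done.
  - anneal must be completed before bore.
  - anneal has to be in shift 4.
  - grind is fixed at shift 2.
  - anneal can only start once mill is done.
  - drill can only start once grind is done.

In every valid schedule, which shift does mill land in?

shift 3

grind is fixed at shift 2 and must come before mill, so mill is at least shift 3.
anneal is fixed at shift 4 and must come after mill, so mill is at most shift 3.
So mill must be shift 3.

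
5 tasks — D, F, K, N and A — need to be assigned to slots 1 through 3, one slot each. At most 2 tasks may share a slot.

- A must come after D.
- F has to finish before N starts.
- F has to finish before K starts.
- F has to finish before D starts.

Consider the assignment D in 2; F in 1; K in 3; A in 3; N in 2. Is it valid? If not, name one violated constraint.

Yes, all constraints hold

F has to finish before D starts — holds.
A must come after D — holds.
F has to finish before N starts — holds.
F has to finish before K starts — holds.
At most 2 tasks may share a slot — holds.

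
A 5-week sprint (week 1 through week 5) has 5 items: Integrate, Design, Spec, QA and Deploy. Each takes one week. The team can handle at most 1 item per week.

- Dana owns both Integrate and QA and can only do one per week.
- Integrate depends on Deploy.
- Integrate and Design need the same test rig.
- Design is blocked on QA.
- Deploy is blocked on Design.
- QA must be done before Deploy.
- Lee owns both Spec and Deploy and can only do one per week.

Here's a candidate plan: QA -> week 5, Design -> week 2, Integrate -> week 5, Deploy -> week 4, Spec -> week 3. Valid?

The team can handle at most 1 item per week — violated.
QA must be done before Deploy — violated.
Integrate depends on Deploy — holds.
Lee owns both Spec and Deploy and can only do one per week — holds.
Integrate and Design need the same test rig — holds.
Design is blocked on QA — violated.
Deploy is blocked on Design — holds.
Dana owns both Integrate and QA and can only do one per week — violated.

No — it violates: Dana owns both Integrate and QA and can only do one per week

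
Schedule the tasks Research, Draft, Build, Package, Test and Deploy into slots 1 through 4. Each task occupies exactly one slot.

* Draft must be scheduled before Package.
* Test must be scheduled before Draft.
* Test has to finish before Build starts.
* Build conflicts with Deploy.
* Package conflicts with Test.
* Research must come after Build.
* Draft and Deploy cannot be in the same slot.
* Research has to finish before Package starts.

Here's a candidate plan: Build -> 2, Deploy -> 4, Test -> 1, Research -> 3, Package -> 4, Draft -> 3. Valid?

Build conflicts with Deploy — holds.
Package conflicts with Test — holds.
Test must be scheduled before Draft — holds.
Draft and Deploy cannot be in the same slot — holds.
Research must come after Build — holds.
Draft must be scheduled before Package — holds.
Research has to finish before Package starts — holds.
Test has to finish before Build starts — holds.

Yes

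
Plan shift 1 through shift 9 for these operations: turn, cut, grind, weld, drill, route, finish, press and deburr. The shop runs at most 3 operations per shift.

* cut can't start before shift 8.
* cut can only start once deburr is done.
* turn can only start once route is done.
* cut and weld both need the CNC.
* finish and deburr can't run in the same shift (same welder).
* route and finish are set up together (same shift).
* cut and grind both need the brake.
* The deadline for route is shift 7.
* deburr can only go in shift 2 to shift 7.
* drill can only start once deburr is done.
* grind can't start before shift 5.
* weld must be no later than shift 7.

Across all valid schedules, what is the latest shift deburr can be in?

Deburr is available from shift 2; deburr's own window allows nothing later than shift 7.
deburr at shift 7 is achievable: turn=shift 2, weld=shift 1, finish=shift 1, press=shift 2, deburr=shift 7, cut=shift 8, drill=shift 8, route=shift 1, grind=shift 5.

shift 7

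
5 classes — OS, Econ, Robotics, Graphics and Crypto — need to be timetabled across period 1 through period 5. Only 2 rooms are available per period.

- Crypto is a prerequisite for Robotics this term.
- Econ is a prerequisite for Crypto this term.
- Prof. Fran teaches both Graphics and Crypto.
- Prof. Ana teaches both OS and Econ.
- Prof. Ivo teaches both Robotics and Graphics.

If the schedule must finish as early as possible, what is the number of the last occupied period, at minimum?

The precedence chain requires at least 3 distinct periods.
With at most 2 per period and 5 classes, at least 3 periods are needed.
3 works (last occupied period: period 3): for example Econ=period 1, Graphics=period 1, Crypto=period 2, OS=period 2, Robotics=period 3.

3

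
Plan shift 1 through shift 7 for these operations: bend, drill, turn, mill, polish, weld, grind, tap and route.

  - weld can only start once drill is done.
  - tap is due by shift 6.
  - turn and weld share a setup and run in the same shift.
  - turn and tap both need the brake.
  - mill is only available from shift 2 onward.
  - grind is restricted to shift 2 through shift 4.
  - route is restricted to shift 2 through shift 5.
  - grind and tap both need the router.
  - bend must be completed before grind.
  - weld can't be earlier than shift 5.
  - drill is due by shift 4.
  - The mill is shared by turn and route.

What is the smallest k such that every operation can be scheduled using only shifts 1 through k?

5

The precedence chain requires at least 2 distinct shifts.
weld can't be placed before shift 5, so the schedule must run through at least shift 5.
5 works (last occupied shift: shift 5): for example bend in shift 1; drill in shift 1; tap in shift 1; route in shift 2; polish in shift 1; turn in shift 5; mill in shift 2; weld in shift 5; grind in shift 2.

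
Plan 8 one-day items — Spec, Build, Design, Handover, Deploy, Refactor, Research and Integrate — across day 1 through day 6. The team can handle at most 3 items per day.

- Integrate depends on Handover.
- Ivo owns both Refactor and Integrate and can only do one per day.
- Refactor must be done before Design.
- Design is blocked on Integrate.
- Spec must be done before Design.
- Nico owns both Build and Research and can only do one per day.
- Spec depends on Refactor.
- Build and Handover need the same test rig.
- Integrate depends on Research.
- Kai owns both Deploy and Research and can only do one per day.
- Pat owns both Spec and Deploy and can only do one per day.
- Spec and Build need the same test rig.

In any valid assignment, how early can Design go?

day 3

Precedence pushes Design to at least day 3.
Design at day 3 is achievable: Handover -> day 1; Deploy -> day 3; Build -> day 3; Research -> day 1; Refactor -> day 1; Design -> day 3; Integrate -> day 2; Spec -> day 2.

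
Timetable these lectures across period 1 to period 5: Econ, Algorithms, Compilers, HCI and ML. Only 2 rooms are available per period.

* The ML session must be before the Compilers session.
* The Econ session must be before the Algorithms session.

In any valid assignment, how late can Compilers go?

Precedence pushes Compilers to at least period 2.
Compilers at period 5 is achievable: ML in period 1, Compilers in period 5, Algorithms in period 2, HCI in period 2, Econ in period 1.

period 5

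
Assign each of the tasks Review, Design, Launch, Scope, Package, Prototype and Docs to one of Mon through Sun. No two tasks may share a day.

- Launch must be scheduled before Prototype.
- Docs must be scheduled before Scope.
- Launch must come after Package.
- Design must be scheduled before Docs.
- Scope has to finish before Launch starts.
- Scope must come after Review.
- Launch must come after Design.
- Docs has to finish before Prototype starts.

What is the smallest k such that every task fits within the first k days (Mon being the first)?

The precedence chain requires at least 5 distinct days.
With at most 1 per day and 7 tasks, at least 7 days are needed.
7 works (last occupied day: Sun): for example Prototype=Sun, Scope=Thu, Docs=Tue, Package=Fri, Review=Wed, Launch=Sat, Design=Mon.

7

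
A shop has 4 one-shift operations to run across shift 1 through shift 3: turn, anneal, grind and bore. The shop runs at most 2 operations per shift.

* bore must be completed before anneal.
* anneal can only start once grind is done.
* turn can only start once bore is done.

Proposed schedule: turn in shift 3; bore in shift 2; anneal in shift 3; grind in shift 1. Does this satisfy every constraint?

bore must be completed before anneal — holds.
anneal can only start once grind is done — holds.
turn can only start once bore is done — holds.
The shop runs at most 2 operations per shift — holds.

Yes, all constraints hold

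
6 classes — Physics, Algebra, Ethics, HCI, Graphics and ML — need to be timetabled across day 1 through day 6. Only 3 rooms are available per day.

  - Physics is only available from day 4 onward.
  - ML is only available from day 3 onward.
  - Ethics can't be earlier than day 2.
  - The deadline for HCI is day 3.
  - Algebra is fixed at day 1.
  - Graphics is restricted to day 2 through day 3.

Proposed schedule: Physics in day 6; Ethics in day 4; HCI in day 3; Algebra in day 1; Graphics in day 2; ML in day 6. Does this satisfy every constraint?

Algebra is fixed at day 1 — holds.
ML is only available from day 3 onward — holds.
Physics is only available from day 4 onward — holds.
Only 3 rooms are available per day — holds.
Ethics can't be earlier than day 2 — holds.
The deadline for HCI is day 3 — holds.
Graphics is restricted to day 2 through day 3 — holds.

Valid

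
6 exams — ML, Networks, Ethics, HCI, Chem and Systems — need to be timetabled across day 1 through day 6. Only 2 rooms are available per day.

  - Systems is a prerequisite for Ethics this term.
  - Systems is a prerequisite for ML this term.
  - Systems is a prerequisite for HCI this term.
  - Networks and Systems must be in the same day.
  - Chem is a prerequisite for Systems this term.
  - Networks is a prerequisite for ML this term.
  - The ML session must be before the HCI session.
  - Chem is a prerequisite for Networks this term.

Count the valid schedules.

48

Splitting on ML: it can be day 3 (12), day 4 (20), day 5 (16). Listing each branch's schedules as (Networks, Ethics, HCI, Chem, Systems) by day number:
ML=day 3: (2,3,4,1,2) (2,3,5,1,2) (2,3,6,1,2) (2,4,4,1,2) (2,4,5,1,2) (2,4,6,1,2) (2,5,4,1,2) (2,5,5,1,2) (2,5,6,1,2) (2,6,4,1,2) (2,6,5,1,2) (2,6,6,1,2) — 12.
ML=day 4: (2,3,5,1,2) (2,3,6,1,2) (2,4,5,1,2) (2,4,6,1,2) (2,5,5,1,2) (2,5,6,1,2) (2,6,5,1,2) (2,6,6,1,2) (3,4,5,1,3) (3,4,5,2,3) (3,4,6,1,3) (3,4,6,2,3) (3,5,5,1,3) (3,5,5,2,3) (3,5,6,1,3) (3,5,6,2,3) (3,6,5,1,3) (3,6,5,2,3) (3,6,6,1,3) (3,6,6,2,3) — 20.
ML=day 5: (2,3,6,1,2) (2,4,6,1,2) (2,5,6,1,2) (2,6,6,1,2) (3,4,6,1,3) (3,4,6,2,3) (3,5,6,1,3) (3,5,6,2,3) (3,6,6,1,3) (3,6,6,2,3) (4,5,6,1,4) (4,5,6,2,4) (4,5,6,3,4) (4,6,6,1,4) (4,6,6,2,4) (4,6,6,3,4) — 16.
Summing: 12 + 20 + 16 = 48.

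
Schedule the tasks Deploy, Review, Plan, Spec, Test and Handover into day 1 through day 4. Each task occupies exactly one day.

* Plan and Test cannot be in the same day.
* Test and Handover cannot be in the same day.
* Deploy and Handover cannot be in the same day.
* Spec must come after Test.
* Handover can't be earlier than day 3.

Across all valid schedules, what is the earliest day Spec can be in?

Precedence pushes Spec to at least day 2.
Spec at day 2 is achievable: Review in day 1, Handover in day 3, Test in day 1, Plan in day 2, Spec in day 2, Deploy in day 1.

day 2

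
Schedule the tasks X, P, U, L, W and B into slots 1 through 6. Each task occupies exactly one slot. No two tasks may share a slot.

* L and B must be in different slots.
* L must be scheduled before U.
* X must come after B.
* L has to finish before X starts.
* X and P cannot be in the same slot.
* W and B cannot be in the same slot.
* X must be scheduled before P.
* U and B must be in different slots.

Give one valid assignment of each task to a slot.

X=3, U=5, L=1, B=2, W=6, P=4

Checking: X(3) before P(4); L(1) before U(5); L(1) before X(3); B(2) before X(3); X(3) != P(4); U(5) != B(2); W(6) != B(2); L(1) != B(2); max 1 per slot (cap 1).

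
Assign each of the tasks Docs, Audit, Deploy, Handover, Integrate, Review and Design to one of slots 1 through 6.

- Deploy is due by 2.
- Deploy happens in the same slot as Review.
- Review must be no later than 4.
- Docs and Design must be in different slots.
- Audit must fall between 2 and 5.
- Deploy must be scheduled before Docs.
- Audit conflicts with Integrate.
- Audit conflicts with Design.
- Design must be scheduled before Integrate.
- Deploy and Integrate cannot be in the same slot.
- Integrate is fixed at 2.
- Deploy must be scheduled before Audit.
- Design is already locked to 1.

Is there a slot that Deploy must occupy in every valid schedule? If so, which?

Deploy's window is 1–2.
Integrate is fixed at 2, and Deploy can't share a slot with Integrate.
So Deploy must be 1.

1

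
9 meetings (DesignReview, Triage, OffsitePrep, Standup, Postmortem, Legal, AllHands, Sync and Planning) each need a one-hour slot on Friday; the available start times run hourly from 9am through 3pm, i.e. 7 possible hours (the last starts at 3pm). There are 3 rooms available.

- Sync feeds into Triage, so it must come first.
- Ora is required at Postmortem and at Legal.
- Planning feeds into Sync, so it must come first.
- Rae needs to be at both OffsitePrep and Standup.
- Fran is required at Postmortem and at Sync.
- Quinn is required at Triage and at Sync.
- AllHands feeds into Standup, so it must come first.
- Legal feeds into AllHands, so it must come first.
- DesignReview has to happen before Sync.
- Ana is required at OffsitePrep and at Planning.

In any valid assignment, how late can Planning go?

1pm

Downstream work caps Planning at 1pm.
Planning at 1pm is achievable: Triage=3pm, Postmortem=10am, DesignReview=9am, Planning=1pm, Standup=11am, Sync=2pm, AllHands=10am, Legal=9am, OffsitePrep=9am.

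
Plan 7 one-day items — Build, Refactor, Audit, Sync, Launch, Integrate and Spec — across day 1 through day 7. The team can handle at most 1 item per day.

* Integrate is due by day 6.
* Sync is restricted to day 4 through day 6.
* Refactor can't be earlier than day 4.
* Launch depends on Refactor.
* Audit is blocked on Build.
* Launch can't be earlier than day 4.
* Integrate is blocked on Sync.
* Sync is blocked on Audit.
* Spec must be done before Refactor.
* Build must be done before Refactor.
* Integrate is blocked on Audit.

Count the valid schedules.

9

Splitting on Build: it can be day 1 (6), day 2 (3). Listing each branch's schedules as (Refactor, Audit, Sync, Launch, Integrate, Spec) by day number:
Build=day 1: (4,2,5,7,6,3) (4,3,5,7,6,2) (5,2,4,7,6,3) (5,3,4,7,6,2) (6,2,4,7,5,3) (6,3,4,7,5,2) — 6.
Build=day 2: (4,3,5,7,6,1) (5,3,4,7,6,1) (6,3,4,7,5,1) — 3.
Summing: 6 + 3 = 9.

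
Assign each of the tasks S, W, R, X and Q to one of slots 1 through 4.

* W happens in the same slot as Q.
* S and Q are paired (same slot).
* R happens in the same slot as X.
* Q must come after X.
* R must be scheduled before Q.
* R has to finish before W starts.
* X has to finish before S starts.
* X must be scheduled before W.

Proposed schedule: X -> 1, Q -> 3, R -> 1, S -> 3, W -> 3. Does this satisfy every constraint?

W happens in the same slot as Q — holds.
S and Q are paired (same slot) — holds.
R happens in the same slot as X — holds.
X must be scheduled before W — holds.
X has to finish before S starts — holds.
R has to finish before W starts — holds.
Q must come after X — holds.
R must be scheduled before Q — holds.

Yes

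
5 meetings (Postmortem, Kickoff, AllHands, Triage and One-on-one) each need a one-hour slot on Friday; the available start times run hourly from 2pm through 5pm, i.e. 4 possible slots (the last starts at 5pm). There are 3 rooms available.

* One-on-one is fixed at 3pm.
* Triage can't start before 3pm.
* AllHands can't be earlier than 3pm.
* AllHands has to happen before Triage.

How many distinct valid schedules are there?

Splitting on Postmortem: it can be 2pm (12), 3pm (10), 4pm (12), 5pm (12). Listing each branch's schedules as (Kickoff, AllHands, Triage, One-on-one):
Postmortem=2pm: (2pm,3pm,4pm,3pm) (2pm,3pm,5pm,3pm) (2pm,4pm,5pm,3pm) (3pm,3pm,4pm,3pm) (3pm,3pm,5pm,3pm) (3pm,4pm,5pm,3pm) (4pm,3pm,4pm,3pm) (4pm,3pm,5pm,3pm) (4pm,4pm,5pm,3pm) (5pm,3pm,4pm,3pm) (5pm,3pm,5pm,3pm) (5pm,4pm,5pm,3pm) — 12.
Postmortem=3pm: (2pm,3pm,4pm,3pm) (2pm,3pm,5pm,3pm) (2pm,4pm,5pm,3pm) (3pm,4pm,5pm,3pm) (4pm,3pm,4pm,3pm) (4pm,3pm,5pm,3pm) (4pm,4pm,5pm,3pm) (5pm,3pm,4pm,3pm) (5pm,3pm,5pm,3pm) (5pm,4pm,5pm,3pm) — 10.
Postmortem=4pm: (2pm,3pm,4pm,3pm) (2pm,3pm,5pm,3pm) (2pm,4pm,5pm,3pm) (3pm,3pm,4pm,3pm) (3pm,3pm,5pm,3pm) (3pm,4pm,5pm,3pm) (4pm,3pm,4pm,3pm) (4pm,3pm,5pm,3pm) (4pm,4pm,5pm,3pm) (5pm,3pm,4pm,3pm) (5pm,3pm,5pm,3pm) (5pm,4pm,5pm,3pm) — 12.
Postmortem=5pm: (2pm,3pm,4pm,3pm) (2pm,3pm,5pm,3pm) (2pm,4pm,5pm,3pm) (3pm,3pm,4pm,3pm) (3pm,3pm,5pm,3pm) (3pm,4pm,5pm,3pm) (4pm,3pm,4pm,3pm) (4pm,3pm,5pm,3pm) (4pm,4pm,5pm,3pm) (5pm,3pm,4pm,3pm) (5pm,3pm,5pm,3pm) (5pm,4pm,5pm,3pm) — 12.
Summing: 12 + 10 + 12 + 12 = 46.

46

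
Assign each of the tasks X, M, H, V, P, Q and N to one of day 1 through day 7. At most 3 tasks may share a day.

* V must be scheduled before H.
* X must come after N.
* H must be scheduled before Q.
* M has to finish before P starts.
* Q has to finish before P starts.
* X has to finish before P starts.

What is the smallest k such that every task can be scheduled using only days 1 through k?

The precedence chain requires at least 4 distinct days.
With at most 3 per day and 7 tasks, at least 3 days are needed.
4 works (last occupied day: day 4): for example M in day 1; N in day 1; Q in day 3; V in day 1; P in day 4; H in day 2; X in day 2.

4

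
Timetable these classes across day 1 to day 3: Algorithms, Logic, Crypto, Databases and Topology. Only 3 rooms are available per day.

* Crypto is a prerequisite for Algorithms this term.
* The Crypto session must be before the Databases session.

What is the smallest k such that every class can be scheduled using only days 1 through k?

The precedence chain requires at least 2 distinct days.
With at most 3 per day and 5 classes, at least 2 days are needed.
2 works (last occupied day: day 2): for example Topology -> day 1; Algorithms -> day 2; Logic -> day 1; Crypto -> day 1; Databases -> day 2.

2 days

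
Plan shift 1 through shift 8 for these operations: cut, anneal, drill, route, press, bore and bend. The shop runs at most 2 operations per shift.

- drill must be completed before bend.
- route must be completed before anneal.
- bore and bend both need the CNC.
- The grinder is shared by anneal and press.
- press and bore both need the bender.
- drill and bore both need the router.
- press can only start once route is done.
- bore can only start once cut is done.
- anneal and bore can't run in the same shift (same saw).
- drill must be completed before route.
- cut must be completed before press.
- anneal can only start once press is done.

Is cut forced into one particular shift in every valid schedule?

No

cut can be shift 1 (e.g. bend in shift 3, drill in shift 1, bore in shift 2, anneal in shift 4, cut in shift 1, route in shift 2, press in shift 3) or shift 2 (e.g. bore=shift 5; press=shift 3; cut=shift 2; route=shift 2; bend=shift 3; drill=shift 1; anneal=shift 4).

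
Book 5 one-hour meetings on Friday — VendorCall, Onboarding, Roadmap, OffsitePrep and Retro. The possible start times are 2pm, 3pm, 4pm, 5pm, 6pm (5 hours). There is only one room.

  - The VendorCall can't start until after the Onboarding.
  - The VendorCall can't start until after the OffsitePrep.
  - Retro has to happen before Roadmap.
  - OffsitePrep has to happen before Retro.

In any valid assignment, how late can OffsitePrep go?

3pm

Downstream work caps OffsitePrep at 4pm.
OffsitePrep at 3pm is achievable: VendorCall -> 4pm, Onboarding -> 2pm, Roadmap -> 6pm, Retro -> 5pm, OffsitePrep -> 3pm.
Nothing later works — the capacity limit rule out every hour after 3pm.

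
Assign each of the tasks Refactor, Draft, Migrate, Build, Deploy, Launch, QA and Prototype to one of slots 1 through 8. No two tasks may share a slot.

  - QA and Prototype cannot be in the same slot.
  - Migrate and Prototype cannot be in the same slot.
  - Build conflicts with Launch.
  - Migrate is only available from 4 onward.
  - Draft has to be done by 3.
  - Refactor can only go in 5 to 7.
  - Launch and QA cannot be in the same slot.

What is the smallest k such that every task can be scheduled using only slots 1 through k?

With at most 1 per slot and 8 tasks, at least 8 slots are needed.
Refactor can't be placed before 5, so the schedule must run through at least slot 5.
8 works (last occupied slot: 8): for example Prototype -> 8; Build -> 2; Draft -> 1; Migrate -> 4; Refactor -> 5; QA -> 7; Deploy -> 3; Launch -> 6.

8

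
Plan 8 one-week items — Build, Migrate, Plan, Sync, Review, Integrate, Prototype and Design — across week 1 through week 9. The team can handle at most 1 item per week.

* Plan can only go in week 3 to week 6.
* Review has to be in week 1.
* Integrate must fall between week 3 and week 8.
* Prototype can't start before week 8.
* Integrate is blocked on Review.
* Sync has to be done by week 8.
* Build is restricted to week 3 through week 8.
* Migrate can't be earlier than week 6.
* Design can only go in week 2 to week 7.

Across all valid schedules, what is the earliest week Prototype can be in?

week 8

Prototype is available from week 8.
Prototype at week 8 is achievable: Build in week 5, Review in week 1, Migrate in week 6, Sync in week 7, Integrate in week 4, Design in week 2, Prototype in week 8, Plan in week 3.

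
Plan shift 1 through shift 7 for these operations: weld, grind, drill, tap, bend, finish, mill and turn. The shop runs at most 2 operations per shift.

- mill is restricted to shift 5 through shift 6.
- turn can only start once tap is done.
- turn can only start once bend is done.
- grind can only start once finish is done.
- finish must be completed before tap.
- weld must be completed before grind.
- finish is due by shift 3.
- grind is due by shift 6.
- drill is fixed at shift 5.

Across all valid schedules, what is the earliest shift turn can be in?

Precedence pushes turn to at least shift 3.
turn at shift 3 is achievable: finish -> shift 1, bend -> shift 2, grind -> shift 3, drill -> shift 5, turn -> shift 3, tap -> shift 2, mill -> shift 5, weld -> shift 1.

shift 3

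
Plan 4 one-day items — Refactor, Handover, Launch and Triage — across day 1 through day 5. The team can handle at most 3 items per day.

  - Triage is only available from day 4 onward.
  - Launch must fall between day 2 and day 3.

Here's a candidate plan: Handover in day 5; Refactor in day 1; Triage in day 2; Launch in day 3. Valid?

Invalid. Triage is only available from day 4 onward.

Triage is only available from day 4 onward — violated.
Launch must fall between day 2 and day 3 — holds.
The team can handle at most 3 items per day — holds.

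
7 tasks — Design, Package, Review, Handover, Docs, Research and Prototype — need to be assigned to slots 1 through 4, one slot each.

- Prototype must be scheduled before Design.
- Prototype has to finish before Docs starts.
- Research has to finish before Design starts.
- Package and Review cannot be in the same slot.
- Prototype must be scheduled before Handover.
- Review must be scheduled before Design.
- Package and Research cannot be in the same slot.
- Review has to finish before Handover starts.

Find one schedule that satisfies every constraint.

Research -> 1, Design -> 2, Handover -> 2, Prototype -> 1, Package -> 2, Docs -> 2, Review -> 1

Checking: Prototype(1) before Docs(2); Review(1) before Design(2); Review(1) before Handover(2); Research(1) before Design(2); Prototype(1) before Handover(2); Prototype(1) before Design(2); Package(2) != Review(1); Package(2) != Research(1).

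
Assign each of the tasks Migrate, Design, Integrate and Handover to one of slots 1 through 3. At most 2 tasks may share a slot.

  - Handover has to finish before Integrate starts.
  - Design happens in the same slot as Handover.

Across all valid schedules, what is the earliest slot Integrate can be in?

2

Precedence pushes Integrate to at least 2.
Integrate at 2 is achievable: Migrate=2, Handover=1, Design=1, Integrate=2.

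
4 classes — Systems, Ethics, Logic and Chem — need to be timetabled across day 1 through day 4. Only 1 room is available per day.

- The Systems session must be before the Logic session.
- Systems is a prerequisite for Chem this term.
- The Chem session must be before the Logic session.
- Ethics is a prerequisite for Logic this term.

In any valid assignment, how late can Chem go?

day 3

Precedence pushes Chem to at least day 2; downstream work caps Chem at day 3.
Chem at day 3 is achievable: Ethics in day 2, Systems in day 1, Logic in day 4, Chem in day 3.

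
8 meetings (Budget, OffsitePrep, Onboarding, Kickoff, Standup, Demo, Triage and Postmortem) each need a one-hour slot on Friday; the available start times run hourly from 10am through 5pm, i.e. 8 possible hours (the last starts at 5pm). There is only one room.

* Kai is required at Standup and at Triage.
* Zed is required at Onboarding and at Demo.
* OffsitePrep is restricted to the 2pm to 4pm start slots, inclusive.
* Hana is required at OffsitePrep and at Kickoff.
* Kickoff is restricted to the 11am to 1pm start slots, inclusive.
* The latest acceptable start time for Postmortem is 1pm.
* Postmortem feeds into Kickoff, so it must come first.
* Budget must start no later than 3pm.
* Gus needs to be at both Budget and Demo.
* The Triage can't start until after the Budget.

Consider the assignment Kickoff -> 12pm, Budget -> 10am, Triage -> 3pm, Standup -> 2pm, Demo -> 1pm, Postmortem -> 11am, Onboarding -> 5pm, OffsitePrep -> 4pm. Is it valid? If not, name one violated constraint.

Valid

The latest acceptable start time for Postmortem is 1pm — holds.
The Triage can't start until after the Budget — holds.
Kai is required at Standup and at Triage — holds.
Hana is required at OffsitePrep and at Kickoff — holds.
There is only one room — holds.
Gus needs to be at both Budget and Demo — holds.
OffsitePrep is restricted to the 2pm to 4pm start slots, inclusive — holds.
Budget must start no later than 3pm — holds.
Kickoff is restricted to the 11am to 1pm start slots, inclusive — holds.
Postmortem feeds into Kickoff, so it must come first — holds.
Zed is required at Onboarding and at Demo — holds.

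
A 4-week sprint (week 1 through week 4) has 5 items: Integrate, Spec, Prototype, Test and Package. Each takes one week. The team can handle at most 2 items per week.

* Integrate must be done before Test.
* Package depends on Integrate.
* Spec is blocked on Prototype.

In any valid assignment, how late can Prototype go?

Downstream work caps Prototype at week 3.
Prototype at week 3 is achievable: Test -> week 2, Package -> week 2, Integrate -> week 1, Prototype -> week 3, Spec -> week 4.

week 3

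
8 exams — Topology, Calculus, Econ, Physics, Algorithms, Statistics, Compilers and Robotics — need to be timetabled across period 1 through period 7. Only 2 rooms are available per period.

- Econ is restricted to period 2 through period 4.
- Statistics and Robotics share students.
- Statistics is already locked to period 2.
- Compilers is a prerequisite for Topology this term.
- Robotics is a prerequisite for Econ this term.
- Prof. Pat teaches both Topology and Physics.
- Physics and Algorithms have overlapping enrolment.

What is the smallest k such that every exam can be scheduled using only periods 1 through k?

4 periods

The precedence chain requires at least 2 distinct periods.
With at most 2 per period and 8 exams, at least 4 periods are needed.
4 works (last occupied period: period 4): for example Topology -> period 3, Robotics -> period 1, Calculus -> period 4, Physics -> period 4, Econ -> period 2, Algorithms -> period 3, Compilers -> period 1, Statistics -> period 2.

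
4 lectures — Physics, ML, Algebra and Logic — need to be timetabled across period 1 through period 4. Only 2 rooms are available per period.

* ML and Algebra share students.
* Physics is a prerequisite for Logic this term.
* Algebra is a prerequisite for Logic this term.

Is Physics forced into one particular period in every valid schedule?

No

Physics can be period 1 (e.g. Physics -> period 1; Logic -> period 2; ML -> period 2; Algebra -> period 1) or period 2 (e.g. Algebra=period 1, ML=period 2, Physics=period 2, Logic=period 3).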